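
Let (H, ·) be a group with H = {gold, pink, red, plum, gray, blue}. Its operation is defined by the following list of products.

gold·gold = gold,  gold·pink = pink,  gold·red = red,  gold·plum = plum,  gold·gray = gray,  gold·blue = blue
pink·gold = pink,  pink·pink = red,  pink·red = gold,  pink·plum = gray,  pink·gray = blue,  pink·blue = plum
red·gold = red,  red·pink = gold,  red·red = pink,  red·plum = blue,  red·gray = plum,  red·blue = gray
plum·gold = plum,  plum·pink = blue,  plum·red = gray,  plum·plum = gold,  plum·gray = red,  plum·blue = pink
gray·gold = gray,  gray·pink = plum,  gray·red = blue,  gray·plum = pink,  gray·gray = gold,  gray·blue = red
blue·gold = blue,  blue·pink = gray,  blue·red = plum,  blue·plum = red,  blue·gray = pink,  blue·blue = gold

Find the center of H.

An element z is central iff its row equals its column in the table.
For blue: blue·pink = gray ≠ plum = pink·blue, so blue ∉ Z.
Checking each element this way leaves Z(H) = {gold}.

{gold}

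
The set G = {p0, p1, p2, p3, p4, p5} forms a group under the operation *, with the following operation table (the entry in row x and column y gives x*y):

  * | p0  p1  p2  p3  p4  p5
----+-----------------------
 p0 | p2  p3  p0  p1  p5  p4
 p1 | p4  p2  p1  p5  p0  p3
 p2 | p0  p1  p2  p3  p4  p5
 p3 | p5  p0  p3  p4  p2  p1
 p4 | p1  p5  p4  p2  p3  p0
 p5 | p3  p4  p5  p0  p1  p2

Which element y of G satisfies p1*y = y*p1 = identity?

p1

First locate the identity: row p2 matches the header, so p2 is the identity.
Scan row p1 for p2: p1*p1 = p2. Hence p1^(-1) = p1.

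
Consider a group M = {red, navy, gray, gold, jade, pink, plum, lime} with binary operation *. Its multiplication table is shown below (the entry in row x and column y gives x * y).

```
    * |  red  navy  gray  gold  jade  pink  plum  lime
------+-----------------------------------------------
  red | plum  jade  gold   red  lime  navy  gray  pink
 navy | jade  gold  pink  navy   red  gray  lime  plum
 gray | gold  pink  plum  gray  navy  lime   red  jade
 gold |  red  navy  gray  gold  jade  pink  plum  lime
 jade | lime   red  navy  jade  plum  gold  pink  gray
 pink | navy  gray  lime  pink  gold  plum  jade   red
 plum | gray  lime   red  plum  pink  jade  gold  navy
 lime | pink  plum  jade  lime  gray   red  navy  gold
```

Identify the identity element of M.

gold

The identity e satisfies e * x = x for all x, so its row in the table reproduces the column headers.
Row gold reads: red, navy, gray, gold, jade, pink, plum, lime — exactly the header order. So gold is the identity.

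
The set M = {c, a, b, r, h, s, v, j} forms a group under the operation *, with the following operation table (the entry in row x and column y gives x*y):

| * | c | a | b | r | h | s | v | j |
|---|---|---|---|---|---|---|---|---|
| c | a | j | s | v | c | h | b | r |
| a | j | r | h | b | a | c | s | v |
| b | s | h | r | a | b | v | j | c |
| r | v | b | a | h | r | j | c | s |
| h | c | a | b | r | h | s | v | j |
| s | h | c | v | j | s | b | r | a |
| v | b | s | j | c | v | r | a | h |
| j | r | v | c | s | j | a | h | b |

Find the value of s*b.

v

Read row s, column b: s*b = v.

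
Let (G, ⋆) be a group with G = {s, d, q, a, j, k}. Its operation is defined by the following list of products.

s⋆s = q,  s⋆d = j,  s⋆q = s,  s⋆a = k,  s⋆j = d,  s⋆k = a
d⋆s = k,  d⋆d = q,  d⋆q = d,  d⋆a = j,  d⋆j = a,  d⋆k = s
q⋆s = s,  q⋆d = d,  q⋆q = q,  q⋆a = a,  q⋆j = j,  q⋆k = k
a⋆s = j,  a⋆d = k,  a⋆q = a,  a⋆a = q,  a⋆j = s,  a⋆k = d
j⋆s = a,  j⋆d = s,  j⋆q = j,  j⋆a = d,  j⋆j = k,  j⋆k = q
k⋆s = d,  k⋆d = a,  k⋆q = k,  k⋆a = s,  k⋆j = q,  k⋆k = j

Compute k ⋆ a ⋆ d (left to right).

k ⋆ a = s
s ⋆ d = j
(Structurally, G here is isomorphic to the symmetric group S_3.)

j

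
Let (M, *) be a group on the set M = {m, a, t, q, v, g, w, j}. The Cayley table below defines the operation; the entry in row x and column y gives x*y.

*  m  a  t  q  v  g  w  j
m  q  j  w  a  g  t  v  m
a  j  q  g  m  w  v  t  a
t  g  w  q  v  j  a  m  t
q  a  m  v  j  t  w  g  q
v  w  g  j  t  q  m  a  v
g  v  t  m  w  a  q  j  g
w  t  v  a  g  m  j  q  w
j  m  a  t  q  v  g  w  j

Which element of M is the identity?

j

The identity e satisfies e*x = x for all x, so its row in the table reproduces the column headers.
Row j reads: m, a, t, q, v, g, w, j — exactly the header order. So j is the identity.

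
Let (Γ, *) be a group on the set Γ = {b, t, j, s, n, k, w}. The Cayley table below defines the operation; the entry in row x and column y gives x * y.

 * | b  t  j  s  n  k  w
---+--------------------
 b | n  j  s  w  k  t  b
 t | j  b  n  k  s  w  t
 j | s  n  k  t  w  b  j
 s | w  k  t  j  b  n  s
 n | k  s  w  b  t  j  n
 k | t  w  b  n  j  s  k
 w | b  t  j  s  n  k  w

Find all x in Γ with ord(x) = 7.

{b, j, k, n, s, t}

Identity is w. Compute the order of each non-identity element by repeated multiplication:
  b: b → n → k → t → j → s → w  (order 7)
  t: t → b → j → n → s → k → w  (order 7)
  j: j → k → b → s → t → n → w  (order 7)
  s: s → j → t → k → n → b → w  (order 7)
  n: n → t → s → b → k → j → w  (order 7)
  k: k → s → n → j → b → t → w  (order 7)
Elements of order 7: {b, j, k, n, s, t}.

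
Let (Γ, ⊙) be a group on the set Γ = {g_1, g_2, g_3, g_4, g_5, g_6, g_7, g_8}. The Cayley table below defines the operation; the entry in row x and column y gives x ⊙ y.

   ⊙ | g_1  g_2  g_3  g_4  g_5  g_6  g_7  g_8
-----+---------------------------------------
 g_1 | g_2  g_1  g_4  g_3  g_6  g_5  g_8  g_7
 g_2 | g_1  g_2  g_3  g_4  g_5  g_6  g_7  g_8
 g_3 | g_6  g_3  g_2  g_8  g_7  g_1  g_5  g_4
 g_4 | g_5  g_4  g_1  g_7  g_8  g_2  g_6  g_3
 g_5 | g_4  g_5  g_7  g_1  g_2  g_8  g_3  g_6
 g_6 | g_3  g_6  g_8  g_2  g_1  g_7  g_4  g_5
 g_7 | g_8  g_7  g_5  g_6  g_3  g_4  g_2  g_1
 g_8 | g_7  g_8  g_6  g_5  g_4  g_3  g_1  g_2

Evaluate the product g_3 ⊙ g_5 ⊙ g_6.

g_3 ⊙ g_5 = g_7
g_7 ⊙ g_6 = g_4
(Structurally, Γ here is isomorphic to the dihedral group D_4.)

g_4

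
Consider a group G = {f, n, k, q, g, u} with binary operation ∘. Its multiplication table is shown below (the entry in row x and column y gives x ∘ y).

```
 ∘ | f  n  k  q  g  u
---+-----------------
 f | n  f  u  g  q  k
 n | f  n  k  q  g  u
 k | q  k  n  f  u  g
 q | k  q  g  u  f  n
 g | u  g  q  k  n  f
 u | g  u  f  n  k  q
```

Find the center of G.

An element z is central iff its row equals its column in the table.
For k: k ∘ u = g ≠ f = u ∘ k, so k ∉ Z.
Checking each element this way leaves Z(G) = {n}.

{n}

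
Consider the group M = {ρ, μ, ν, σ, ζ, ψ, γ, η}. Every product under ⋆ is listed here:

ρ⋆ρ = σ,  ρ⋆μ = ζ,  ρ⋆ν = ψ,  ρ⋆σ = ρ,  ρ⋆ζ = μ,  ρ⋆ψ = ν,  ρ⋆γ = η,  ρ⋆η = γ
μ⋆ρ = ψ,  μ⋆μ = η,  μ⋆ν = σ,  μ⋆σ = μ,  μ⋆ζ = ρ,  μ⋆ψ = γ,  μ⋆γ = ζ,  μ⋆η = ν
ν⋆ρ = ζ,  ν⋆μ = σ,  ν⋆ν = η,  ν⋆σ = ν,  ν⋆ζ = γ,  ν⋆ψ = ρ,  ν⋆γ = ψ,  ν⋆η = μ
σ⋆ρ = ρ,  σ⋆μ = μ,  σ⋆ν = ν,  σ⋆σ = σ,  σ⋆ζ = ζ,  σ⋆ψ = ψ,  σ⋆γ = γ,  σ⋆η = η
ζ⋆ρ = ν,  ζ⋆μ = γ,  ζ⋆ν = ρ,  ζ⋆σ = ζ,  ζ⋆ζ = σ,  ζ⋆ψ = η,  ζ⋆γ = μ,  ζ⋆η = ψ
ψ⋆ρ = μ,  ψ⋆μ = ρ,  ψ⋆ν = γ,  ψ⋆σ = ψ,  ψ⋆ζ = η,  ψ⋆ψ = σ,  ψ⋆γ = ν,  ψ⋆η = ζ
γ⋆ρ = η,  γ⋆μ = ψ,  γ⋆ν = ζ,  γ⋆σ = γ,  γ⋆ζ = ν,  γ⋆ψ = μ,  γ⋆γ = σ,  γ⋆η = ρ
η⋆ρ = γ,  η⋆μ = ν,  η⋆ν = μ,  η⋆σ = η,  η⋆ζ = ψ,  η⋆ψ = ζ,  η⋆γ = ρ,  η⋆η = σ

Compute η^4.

σ

η^1 = η
η^2 = η ⋆ η = σ
η^3 = σ ⋆ η = η
η^4 = η ⋆ η = σ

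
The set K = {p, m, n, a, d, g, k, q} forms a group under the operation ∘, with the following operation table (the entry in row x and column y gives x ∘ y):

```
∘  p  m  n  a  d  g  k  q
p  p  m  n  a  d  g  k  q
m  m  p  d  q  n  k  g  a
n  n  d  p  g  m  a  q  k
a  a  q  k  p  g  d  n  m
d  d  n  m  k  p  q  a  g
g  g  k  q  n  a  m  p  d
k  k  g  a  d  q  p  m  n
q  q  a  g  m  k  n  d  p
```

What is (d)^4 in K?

d^1 = d
d^2 = d ∘ d = p
d^3 = p ∘ d = d
d^4 = d ∘ d = p
(Structurally, K here is isomorphic to the dihedral group D_4.)

p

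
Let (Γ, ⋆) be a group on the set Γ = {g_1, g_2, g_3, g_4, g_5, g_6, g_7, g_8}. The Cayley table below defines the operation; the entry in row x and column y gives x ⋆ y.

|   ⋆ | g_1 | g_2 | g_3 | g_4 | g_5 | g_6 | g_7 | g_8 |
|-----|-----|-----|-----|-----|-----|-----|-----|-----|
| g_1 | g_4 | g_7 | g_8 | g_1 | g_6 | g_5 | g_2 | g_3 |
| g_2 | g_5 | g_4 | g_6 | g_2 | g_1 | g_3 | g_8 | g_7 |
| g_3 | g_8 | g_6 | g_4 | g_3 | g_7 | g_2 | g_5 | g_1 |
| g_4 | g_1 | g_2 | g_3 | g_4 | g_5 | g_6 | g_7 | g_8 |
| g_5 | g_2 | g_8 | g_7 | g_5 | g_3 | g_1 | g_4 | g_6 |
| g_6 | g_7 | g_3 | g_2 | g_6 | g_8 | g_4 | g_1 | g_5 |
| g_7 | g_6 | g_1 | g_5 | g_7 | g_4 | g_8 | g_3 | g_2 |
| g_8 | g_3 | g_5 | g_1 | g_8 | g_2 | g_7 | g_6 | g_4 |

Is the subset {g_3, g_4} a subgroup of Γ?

{g_3, g_4} contains the identity g_4.
Checking products: every product of two elements of {g_3, g_4} (read from the table) lies in {g_3, g_4}, so the set is closed.
In a finite group, a nonempty closed subset is a subgroup. So {g_3, g_4} ≤ Γ.

Yes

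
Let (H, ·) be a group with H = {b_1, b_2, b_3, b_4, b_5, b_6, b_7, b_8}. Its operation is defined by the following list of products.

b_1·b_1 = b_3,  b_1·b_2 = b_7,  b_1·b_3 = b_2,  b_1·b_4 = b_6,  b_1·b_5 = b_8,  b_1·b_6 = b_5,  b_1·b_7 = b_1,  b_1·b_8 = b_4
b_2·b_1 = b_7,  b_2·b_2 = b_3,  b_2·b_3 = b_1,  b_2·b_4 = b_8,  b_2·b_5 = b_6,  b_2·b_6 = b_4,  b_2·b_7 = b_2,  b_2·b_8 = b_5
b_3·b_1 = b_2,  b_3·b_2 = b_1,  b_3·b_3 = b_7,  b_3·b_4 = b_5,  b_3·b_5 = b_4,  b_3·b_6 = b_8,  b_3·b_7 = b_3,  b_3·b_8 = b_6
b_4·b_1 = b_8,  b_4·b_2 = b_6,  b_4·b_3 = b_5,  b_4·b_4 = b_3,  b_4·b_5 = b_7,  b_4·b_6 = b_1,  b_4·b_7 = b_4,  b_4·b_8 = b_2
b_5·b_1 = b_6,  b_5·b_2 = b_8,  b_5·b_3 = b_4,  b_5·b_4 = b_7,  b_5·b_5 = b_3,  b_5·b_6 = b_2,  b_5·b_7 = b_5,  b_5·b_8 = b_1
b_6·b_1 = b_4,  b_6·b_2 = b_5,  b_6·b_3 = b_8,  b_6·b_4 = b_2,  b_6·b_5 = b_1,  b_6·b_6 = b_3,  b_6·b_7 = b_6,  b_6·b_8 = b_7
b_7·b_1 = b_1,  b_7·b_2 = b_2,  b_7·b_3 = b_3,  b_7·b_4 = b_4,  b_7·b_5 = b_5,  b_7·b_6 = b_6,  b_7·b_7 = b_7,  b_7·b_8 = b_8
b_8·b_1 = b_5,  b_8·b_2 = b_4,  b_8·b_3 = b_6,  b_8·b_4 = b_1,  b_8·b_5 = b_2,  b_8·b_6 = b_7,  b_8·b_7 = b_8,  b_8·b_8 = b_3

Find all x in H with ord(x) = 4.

Identity is b_7. Compute the order of each non-identity element by repeated multiplication:
  b_1: b_1 → b_3 → b_2 → b_7  (order 4)
  b_2: b_2 → b_3 → b_1 → b_7  (order 4)
  b_3: b_3 → b_7  (order 2)
  b_4: b_4 → b_3 → b_5 → b_7  (order 4)
  b_5: b_5 → b_3 → b_4 → b_7  (order 4)
  b_6: b_6 → b_3 → b_8 → b_7  (order 4)
  b_8: b_8 → b_3 → b_6 → b_7  (order 4)
Elements of order 4: {b_1, b_2, b_4, b_5, b_6, b_8}.

{b_1, b_2, b_4, b_5, b_6, b_8}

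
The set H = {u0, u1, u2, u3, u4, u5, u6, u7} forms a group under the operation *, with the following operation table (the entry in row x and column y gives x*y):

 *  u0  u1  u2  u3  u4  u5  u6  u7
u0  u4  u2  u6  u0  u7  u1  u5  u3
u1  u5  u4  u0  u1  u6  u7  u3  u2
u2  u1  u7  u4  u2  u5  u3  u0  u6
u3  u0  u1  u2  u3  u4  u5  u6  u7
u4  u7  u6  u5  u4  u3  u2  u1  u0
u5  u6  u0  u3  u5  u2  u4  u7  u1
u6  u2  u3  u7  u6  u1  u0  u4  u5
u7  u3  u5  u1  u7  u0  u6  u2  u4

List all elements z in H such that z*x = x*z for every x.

{u3, u4}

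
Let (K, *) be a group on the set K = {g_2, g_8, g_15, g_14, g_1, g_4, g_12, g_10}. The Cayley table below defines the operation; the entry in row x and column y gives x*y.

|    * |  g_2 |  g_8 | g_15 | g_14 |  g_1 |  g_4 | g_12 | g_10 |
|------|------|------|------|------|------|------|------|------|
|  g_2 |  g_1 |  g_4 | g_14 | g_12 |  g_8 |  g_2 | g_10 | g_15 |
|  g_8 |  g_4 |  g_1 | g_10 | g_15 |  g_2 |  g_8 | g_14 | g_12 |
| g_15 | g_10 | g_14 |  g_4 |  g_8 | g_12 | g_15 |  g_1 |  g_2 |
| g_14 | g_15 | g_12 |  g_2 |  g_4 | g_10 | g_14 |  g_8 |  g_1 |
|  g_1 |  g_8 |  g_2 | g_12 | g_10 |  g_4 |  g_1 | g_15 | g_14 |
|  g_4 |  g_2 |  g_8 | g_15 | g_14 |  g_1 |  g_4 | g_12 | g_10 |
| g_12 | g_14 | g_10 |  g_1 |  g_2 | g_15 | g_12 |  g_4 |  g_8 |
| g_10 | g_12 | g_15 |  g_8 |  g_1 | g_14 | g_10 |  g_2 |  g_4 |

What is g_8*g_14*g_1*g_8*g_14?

g_1

g_8*g_14 = g_15
g_15*g_1 = g_12
g_12*g_8 = g_10
g_10*g_14 = g_1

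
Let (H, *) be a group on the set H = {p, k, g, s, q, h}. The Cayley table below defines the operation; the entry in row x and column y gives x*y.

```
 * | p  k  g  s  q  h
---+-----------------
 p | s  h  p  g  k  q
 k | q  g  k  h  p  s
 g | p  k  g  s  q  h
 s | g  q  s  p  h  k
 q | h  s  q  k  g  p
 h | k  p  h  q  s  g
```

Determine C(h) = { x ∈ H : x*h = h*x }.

Compare row h with column h entry by entry.
k*h = s but h*k = p, so k does not.
Collecting the elements that commute with h: C(h) = {g, h}.

{g, h}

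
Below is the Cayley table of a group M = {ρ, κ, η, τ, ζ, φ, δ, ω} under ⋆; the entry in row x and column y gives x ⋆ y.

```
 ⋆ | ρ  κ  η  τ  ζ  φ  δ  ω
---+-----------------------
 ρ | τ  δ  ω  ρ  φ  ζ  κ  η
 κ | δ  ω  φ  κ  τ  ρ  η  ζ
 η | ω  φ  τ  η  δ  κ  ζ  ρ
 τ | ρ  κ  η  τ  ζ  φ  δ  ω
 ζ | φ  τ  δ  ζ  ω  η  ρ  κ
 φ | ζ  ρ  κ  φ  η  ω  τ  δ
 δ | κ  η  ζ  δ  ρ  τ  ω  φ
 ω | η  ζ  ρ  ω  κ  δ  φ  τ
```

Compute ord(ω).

2

The identity element is τ (its row matches the header).
ω^1 = ω
ω^2 = ω ⋆ ω = τ
The first power of ω equal to the identity is ω^2, so ord(ω) = 2.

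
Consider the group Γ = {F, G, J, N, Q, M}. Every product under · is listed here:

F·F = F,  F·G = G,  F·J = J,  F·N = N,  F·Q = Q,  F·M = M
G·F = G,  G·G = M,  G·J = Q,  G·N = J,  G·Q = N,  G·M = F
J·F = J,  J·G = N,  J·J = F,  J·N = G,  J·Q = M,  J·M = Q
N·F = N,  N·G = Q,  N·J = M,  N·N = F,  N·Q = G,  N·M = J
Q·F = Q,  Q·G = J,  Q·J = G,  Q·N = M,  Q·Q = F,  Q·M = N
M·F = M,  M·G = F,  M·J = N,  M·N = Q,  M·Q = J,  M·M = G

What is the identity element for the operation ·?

F

The identity e satisfies e·x = x for all x, so its row in the table reproduces the column headers.
Row F reads: F, G, J, N, Q, M — exactly the header order. So F is the identity.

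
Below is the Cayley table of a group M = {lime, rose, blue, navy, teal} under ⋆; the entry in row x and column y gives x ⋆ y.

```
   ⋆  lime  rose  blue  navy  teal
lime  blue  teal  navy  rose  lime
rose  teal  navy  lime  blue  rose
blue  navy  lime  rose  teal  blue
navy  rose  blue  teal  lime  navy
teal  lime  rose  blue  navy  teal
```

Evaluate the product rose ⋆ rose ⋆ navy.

rose ⋆ rose = navy
navy ⋆ navy = lime
(Structurally, M here is isomorphic to the cyclic group Z_5.)

lime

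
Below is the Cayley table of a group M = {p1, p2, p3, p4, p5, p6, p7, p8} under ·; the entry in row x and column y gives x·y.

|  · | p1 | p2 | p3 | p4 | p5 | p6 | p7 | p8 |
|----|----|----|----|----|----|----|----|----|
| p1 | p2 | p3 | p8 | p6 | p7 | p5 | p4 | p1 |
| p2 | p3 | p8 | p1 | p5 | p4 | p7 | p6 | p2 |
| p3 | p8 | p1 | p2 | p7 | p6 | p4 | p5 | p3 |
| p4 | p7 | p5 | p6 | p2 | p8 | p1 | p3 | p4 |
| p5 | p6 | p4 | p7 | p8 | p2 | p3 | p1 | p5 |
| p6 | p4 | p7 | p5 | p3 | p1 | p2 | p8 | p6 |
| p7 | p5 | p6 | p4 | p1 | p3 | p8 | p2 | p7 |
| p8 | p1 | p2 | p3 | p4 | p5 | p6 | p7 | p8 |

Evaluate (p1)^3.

p1^1 = p1
p1^2 = p1·p1 = p2
p1^3 = p2·p1 = p3

p3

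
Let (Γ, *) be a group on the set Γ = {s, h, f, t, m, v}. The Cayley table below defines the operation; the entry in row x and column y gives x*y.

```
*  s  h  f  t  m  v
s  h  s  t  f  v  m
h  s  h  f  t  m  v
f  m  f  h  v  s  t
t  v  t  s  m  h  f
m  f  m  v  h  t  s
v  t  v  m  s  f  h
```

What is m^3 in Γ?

m^1 = m
m^2 = m*m = t
m^3 = t*m = h
(Structurally, Γ here is isomorphic to the symmetric group S_3.)

h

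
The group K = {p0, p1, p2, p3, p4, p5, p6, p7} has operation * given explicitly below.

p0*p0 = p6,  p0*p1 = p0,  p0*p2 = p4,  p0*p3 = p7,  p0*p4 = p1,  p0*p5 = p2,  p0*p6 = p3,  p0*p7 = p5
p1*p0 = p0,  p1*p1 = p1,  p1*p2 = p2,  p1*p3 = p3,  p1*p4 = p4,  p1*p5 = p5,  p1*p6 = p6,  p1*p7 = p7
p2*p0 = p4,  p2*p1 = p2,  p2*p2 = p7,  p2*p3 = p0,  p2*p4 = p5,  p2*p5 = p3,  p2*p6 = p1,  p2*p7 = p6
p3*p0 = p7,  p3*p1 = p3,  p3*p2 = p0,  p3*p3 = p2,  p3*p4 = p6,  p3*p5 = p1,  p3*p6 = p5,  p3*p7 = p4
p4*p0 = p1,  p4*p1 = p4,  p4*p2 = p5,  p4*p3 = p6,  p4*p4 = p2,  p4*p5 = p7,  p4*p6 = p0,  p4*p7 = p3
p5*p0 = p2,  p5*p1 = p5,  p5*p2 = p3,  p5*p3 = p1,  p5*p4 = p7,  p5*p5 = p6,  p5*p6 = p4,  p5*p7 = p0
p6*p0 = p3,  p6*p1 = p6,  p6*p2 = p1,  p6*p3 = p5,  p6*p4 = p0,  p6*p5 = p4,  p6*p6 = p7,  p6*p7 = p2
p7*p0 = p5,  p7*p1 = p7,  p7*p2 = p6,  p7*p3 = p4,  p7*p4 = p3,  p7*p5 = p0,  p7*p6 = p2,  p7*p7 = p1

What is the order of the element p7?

2

The identity element is p1 (its row matches the header).
p7^1 = p7
p7^2 = p7 * p7 = p1
The first power of p7 equal to the identity is p7^2, so ord(p7) = 2.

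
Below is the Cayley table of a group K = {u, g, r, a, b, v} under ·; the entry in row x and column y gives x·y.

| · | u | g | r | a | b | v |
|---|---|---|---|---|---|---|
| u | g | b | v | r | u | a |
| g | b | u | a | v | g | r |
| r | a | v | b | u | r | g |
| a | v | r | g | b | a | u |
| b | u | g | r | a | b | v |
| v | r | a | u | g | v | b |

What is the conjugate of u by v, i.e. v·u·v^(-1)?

g

The identity is b. In row v, the entry b sits in column v, so v^(-1) = v.
v·u = r
r·v = g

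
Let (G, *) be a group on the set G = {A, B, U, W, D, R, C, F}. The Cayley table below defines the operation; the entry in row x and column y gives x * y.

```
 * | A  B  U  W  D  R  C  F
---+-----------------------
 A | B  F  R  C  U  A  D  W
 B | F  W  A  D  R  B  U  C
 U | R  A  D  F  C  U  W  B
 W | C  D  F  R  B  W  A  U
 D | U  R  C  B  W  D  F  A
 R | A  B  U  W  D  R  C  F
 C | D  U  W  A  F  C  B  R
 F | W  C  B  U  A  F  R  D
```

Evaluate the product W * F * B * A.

B

W * F = U
U * B = A
A * A = B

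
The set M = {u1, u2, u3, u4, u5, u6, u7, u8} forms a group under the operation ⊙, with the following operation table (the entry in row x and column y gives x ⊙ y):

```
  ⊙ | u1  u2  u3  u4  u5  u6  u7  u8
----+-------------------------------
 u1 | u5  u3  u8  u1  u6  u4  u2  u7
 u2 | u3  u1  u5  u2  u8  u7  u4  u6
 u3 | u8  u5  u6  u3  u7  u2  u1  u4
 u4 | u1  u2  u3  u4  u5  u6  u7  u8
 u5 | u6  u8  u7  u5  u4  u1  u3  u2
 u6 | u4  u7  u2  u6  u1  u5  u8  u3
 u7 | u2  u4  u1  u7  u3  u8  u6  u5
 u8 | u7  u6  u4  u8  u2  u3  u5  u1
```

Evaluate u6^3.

u1

u6^1 = u6
u6^2 = u6 ⊙ u6 = u5
u6^3 = u5 ⊙ u6 = u1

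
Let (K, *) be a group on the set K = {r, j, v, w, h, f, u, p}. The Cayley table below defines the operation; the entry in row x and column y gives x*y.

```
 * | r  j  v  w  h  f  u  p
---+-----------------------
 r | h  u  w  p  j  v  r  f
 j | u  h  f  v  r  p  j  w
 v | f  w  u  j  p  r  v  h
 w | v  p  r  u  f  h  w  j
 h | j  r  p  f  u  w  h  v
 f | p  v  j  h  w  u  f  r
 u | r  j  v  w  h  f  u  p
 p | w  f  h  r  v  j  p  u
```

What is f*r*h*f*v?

f*r = p
p*h = v
v*f = r
r*v = w

w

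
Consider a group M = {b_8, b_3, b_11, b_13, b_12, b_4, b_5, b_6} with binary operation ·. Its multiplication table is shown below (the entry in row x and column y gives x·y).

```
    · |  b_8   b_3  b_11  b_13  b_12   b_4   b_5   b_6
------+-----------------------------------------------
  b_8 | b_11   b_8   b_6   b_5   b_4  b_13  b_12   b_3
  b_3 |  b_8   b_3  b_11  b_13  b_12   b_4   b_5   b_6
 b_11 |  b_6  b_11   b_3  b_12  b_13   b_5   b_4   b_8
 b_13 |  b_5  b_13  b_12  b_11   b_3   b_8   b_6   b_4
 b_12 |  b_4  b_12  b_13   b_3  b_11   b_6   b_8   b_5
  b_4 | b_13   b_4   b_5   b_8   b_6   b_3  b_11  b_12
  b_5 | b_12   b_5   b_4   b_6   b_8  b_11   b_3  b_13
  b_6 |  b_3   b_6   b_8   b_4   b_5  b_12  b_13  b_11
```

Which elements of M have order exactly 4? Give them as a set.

{b_12, b_13, b_6, b_8}

Identity is b_3. Compute the order of each non-identity element by repeated multiplication:
  b_8: b_8 → b_11 → b_6 → b_3  (order 4)
  b_11: b_11 → b_3  (order 2)
  b_13: b_13 → b_11 → b_12 → b_3  (order 4)
  b_12: b_12 → b_11 → b_13 → b_3  (order 4)
  b_4: b_4 → b_3  (order 2)
  b_5: b_5 → b_3  (order 2)
  b_6: b_6 → b_11 → b_8 → b_3  (order 4)
Elements of order 4: {b_12, b_13, b_6, b_8}.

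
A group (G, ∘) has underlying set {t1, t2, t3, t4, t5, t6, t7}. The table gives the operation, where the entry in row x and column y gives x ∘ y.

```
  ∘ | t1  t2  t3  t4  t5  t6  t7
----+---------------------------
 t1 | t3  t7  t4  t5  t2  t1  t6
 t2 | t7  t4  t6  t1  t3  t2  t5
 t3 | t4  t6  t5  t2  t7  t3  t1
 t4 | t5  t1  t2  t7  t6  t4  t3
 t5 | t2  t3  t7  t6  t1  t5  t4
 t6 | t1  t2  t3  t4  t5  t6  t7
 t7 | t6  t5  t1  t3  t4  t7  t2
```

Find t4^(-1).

t5

First locate the identity: row t6 matches the header, so t6 is the identity.
Scan row t4 for t6: t4 ∘ t5 = t6. Hence t4^(-1) = t5.
(Structurally, G here is isomorphic to the cyclic group Z_7.)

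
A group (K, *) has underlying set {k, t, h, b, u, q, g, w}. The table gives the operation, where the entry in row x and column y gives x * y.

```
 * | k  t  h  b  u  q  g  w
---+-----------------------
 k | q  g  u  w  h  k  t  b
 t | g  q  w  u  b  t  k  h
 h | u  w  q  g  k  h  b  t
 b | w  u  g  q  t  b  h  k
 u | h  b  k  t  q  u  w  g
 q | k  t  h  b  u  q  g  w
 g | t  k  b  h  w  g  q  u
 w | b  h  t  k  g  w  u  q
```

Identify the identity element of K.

q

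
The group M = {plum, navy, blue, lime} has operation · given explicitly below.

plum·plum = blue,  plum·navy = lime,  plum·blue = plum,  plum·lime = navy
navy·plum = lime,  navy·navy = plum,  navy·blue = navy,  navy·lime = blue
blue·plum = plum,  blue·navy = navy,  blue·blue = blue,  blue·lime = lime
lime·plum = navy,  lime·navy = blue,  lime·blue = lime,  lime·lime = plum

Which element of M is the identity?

blue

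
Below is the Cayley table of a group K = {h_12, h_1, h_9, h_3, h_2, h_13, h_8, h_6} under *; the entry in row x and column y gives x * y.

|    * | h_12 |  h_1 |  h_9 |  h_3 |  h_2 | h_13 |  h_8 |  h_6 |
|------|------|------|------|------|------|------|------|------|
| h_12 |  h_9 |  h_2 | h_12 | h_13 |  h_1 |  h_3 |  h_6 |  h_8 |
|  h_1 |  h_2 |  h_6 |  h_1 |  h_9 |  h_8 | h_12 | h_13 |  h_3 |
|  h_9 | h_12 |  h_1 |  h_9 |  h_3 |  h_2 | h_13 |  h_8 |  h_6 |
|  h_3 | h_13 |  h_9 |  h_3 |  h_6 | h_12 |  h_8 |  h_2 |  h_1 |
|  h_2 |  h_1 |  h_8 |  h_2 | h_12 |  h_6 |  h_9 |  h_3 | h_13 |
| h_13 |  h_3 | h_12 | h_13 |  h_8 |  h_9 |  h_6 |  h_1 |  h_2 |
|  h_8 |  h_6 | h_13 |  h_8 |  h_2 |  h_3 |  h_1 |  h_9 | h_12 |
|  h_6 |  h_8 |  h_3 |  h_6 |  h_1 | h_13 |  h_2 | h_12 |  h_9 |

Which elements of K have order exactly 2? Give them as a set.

{h_12, h_6, h_8}

Identity is h_9. Compute the order of each non-identity element by repeated multiplication:
  h_12: h_12 → h_9  (order 2)
  h_1: h_1 → h_6 → h_3 → h_9  (order 4)
  h_3: h_3 → h_6 → h_1 → h_9  (order 4)
  h_2: h_2 → h_6 → h_13 → h_9  (order 4)
  h_13: h_13 → h_6 → h_2 → h_9  (order 4)
  h_8: h_8 → h_9  (order 2)
  h_6: h_6 → h_9  (order 2)
Elements of order 2: {h_12, h_6, h_8}.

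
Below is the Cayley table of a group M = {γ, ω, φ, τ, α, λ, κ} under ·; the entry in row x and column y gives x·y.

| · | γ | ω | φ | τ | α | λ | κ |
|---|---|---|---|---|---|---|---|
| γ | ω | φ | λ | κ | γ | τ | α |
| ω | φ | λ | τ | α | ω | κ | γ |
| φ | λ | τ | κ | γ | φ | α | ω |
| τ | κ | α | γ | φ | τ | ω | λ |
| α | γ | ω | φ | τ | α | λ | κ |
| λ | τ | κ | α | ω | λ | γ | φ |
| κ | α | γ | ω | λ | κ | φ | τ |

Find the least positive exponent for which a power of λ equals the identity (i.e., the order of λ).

7

The identity element is α (its row matches the header).
λ^1 = λ
λ^2 = λ·λ = γ
λ^3 = γ·λ = τ
λ^4 = τ·λ = ω
λ^5 = ω·λ = κ
λ^6 = κ·λ = φ
λ^7 = φ·λ = α
The first power of λ equal to the identity is λ^7, so ord(λ) = 7.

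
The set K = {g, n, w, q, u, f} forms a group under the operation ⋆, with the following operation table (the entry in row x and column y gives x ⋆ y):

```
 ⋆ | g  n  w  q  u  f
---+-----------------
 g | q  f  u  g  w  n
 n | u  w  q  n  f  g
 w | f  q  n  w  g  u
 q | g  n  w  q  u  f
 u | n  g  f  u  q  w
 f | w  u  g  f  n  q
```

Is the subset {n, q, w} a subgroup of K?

{n, q, w} contains the identity q.
Checking products: every product of two elements of {n, q, w} (read from the table) lies in {n, q, w}, so the set is closed.
In a finite group, a nonempty closed subset is a subgroup. So {n, q, w} ≤ K.

Yes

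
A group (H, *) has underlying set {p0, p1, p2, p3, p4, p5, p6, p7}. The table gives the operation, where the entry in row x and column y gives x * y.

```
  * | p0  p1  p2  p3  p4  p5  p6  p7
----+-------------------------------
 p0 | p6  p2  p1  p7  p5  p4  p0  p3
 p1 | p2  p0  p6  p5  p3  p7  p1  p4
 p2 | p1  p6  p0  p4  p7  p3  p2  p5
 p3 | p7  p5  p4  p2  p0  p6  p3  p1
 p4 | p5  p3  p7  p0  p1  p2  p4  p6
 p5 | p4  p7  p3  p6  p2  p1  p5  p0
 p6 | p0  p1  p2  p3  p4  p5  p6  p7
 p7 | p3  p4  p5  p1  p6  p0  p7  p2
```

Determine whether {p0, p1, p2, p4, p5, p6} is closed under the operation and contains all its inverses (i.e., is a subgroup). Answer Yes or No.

No

p2 * p4 = p7, which is not in {p0, p1, p2, p4, p5, p6}.
The subset is not closed under *, so it is not a subgroup.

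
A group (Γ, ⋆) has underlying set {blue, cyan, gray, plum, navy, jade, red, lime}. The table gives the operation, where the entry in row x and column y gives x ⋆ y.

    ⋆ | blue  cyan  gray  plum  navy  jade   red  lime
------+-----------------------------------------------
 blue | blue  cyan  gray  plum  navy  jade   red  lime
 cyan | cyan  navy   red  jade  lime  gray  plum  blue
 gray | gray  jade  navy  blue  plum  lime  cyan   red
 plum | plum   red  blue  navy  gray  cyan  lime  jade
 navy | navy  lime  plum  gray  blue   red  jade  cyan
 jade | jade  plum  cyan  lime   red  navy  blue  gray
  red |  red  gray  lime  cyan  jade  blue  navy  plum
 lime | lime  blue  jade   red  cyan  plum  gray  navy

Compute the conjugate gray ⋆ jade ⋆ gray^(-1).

The identity is blue. In row gray, the entry blue sits in column plum, so gray^(-1) = plum.
gray ⋆ jade = lime
lime ⋆ plum = red

red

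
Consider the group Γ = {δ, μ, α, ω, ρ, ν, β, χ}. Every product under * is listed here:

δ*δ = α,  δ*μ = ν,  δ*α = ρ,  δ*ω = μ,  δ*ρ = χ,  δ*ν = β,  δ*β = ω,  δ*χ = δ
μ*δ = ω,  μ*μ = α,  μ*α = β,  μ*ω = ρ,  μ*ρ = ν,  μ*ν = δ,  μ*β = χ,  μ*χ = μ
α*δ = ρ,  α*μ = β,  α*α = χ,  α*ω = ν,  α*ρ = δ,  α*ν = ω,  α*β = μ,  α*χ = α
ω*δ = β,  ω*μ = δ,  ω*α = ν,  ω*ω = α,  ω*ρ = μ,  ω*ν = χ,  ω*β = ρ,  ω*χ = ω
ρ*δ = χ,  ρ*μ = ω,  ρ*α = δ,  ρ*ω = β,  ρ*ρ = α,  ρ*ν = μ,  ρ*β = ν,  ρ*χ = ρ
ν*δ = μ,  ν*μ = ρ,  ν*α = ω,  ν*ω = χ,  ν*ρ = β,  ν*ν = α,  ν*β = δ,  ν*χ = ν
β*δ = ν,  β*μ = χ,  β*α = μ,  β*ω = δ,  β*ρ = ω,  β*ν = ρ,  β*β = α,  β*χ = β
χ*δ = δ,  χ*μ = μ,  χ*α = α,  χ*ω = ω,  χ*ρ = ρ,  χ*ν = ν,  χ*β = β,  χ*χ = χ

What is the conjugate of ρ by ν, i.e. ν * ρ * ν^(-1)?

The identity is χ. In row ν, the entry χ sits in column ω, so ν^(-1) = ω.
ν * ρ = β
β * ω = δ
(Structurally, Γ here is isomorphic to the quaternion group Q_8.)

δ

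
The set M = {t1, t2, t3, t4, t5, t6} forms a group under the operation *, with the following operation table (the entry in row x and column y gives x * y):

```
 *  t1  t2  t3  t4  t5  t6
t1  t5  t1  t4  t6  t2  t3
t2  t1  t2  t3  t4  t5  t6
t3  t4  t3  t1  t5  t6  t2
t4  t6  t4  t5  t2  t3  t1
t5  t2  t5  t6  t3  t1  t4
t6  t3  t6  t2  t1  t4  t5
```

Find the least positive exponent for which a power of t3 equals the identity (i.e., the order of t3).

6

The identity element is t2 (its row matches the header).
t3^1 = t3
t3^2 = t3 * t3 = t1
t3^3 = t1 * t3 = t4
t3^4 = t4 * t3 = t5
t3^5 = t5 * t3 = t6
t3^6 = t6 * t3 = t2
The first power of t3 equal to the identity is t3^6, so ord(t3) = 6.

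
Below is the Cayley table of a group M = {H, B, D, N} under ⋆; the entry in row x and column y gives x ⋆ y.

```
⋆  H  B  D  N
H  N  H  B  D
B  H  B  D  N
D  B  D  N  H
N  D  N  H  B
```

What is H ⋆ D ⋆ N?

H ⋆ D = B
B ⋆ N = N

N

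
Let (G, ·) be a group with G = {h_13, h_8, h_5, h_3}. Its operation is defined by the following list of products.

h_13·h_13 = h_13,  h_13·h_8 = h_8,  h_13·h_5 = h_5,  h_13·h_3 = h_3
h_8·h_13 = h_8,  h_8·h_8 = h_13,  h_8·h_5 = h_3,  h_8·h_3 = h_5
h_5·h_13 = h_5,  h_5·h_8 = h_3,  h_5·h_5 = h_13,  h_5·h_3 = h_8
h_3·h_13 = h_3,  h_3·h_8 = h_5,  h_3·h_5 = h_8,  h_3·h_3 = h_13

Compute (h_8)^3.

h_8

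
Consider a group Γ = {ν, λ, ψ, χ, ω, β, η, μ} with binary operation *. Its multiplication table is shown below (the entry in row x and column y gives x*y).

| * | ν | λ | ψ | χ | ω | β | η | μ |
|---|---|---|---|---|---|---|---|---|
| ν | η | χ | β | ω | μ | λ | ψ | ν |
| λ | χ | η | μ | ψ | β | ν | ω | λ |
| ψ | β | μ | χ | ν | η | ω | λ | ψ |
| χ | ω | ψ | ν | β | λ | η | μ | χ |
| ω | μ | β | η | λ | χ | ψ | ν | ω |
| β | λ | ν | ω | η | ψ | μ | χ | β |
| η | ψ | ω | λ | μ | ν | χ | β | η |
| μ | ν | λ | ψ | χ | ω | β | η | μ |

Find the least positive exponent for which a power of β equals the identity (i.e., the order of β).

The identity element is μ (its row matches the header).
β^1 = β
β^2 = β*β = μ
The first power of β equal to the identity is β^2, so ord(β) = 2.

2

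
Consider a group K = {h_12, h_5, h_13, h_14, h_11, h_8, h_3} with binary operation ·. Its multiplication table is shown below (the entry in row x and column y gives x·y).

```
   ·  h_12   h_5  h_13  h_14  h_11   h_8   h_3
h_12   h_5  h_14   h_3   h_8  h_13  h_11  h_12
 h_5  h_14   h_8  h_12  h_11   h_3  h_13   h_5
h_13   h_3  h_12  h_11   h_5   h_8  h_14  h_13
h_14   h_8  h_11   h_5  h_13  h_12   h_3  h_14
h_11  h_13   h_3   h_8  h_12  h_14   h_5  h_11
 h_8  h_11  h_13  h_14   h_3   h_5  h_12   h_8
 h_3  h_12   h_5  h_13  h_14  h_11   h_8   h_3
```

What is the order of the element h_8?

7

The identity element is h_3 (its row matches the header).
h_8^1 = h_8
h_8^2 = h_8·h_8 = h_12
h_8^3 = h_12·h_8 = h_11
h_8^4 = h_11·h_8 = h_5
h_8^5 = h_5·h_8 = h_13
h_8^6 = h_13·h_8 = h_14
h_8^7 = h_14·h_8 = h_3
The first power of h_8 equal to the identity is h_8^7, so ord(h_8) = 7.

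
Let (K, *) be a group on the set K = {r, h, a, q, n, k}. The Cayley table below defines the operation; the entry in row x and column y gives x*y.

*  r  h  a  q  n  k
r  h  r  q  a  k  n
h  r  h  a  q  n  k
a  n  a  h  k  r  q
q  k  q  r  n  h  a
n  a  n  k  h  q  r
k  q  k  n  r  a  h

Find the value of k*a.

n

Read row k, column a: k*a = n.
(Structurally, K here is isomorphic to the symmetric group S_3.)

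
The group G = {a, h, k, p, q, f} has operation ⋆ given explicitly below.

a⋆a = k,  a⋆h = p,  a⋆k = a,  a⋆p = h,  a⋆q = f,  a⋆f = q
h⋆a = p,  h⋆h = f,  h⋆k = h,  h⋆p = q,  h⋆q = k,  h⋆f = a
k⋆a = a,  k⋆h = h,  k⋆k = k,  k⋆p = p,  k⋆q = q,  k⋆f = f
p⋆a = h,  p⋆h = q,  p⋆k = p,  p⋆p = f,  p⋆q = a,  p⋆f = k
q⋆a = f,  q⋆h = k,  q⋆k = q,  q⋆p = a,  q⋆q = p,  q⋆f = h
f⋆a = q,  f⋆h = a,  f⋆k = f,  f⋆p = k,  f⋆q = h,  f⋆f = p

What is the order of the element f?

3

The identity element is k (its row matches the header).
f^1 = f
f^2 = f ⋆ f = p
f^3 = p ⋆ f = k
The first power of f equal to the identity is f^3, so ord(f) = 3.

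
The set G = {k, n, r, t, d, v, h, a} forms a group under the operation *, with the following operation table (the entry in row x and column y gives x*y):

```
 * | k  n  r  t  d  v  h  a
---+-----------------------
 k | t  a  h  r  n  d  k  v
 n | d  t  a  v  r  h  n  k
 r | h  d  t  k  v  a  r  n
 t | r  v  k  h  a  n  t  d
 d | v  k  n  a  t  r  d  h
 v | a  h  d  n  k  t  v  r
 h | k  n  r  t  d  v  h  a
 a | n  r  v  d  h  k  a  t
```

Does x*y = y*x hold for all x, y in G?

r*a = n but a*r = v.
Since r and a do not commute, G is not abelian.

No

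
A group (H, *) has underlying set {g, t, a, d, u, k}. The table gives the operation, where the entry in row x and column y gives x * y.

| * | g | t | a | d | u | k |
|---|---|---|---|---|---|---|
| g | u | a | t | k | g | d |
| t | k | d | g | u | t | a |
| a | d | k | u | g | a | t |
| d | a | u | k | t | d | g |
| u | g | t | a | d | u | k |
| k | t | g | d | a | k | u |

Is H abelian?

No

t * g = k but g * t = a.
Since t and g do not commute, H is not abelian.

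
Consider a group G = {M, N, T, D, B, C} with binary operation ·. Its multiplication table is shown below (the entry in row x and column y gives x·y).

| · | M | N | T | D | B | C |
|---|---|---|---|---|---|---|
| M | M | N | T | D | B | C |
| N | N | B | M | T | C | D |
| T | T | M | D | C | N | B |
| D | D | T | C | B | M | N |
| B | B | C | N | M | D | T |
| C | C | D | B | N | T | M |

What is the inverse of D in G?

B

First locate the identity: row M matches the header, so M is the identity.
Scan row D for M: D·B = M. Hence D^(-1) = B.
(Structurally, G here is isomorphic to the cyclic group Z_6.)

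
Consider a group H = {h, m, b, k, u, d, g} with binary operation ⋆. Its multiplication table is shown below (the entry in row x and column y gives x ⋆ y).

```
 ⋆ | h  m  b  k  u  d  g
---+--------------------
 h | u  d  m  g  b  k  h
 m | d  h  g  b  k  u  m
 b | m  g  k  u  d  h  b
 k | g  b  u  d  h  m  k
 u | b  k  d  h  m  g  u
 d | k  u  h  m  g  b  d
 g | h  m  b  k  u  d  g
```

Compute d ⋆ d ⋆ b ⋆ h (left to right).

d ⋆ d = b
b ⋆ b = k
k ⋆ h = g

g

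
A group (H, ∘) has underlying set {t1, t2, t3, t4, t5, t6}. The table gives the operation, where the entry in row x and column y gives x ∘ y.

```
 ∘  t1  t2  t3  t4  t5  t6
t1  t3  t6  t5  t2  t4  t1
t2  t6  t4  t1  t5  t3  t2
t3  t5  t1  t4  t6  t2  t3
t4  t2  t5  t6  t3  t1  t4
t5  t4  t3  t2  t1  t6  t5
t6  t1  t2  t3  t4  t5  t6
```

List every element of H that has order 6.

{t1, t2}

Identity is t6. Compute the order of each non-identity element by repeated multiplication:
  t1: t1 → t3 → t5 → t4 → t2 → t6  (order 6)
  t2: t2 → t4 → t5 → t3 → t1 → t6  (order 6)
  t3: t3 → t4 → t6  (order 3)
  t4: t4 → t3 → t6  (order 3)
  t5: t5 → t6  (order 2)
Elements of order 6: {t1, t2}.
(Structurally, H here is isomorphic to the cyclic group Z_6.)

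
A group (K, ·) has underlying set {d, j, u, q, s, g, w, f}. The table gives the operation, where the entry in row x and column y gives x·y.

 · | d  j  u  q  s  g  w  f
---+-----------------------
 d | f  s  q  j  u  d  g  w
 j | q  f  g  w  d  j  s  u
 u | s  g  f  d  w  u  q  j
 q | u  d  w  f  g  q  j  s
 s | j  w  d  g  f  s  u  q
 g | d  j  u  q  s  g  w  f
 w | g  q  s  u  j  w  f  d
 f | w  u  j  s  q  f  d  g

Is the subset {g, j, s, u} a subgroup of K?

u·u = f, which is not in {g, j, s, u}.
The subset is not closed under ·, so it is not a subgroup.

No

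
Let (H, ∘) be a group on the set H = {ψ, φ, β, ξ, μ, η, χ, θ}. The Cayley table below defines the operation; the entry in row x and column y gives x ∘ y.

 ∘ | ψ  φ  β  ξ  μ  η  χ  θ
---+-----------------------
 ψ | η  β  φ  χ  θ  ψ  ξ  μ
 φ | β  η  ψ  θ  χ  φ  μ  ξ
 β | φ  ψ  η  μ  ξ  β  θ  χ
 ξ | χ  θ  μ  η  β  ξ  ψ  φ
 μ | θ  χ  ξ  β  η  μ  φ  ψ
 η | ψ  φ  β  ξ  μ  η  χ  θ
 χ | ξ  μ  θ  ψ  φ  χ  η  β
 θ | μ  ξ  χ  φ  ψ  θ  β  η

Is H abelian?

Check whether the table is symmetric across its main diagonal.
Every entry (row x, col y) equals the entry (row y, col x), so H is abelian.

Yes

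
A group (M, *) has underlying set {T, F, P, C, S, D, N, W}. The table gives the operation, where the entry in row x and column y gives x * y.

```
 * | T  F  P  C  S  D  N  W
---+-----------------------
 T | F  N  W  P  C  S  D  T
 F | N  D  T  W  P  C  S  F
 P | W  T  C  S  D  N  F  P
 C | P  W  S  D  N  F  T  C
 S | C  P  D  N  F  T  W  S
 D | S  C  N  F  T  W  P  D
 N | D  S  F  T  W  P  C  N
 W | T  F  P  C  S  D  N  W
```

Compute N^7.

N^1 = N
N^2 = N * N = C
N^3 = C * N = T
N^4 = T * N = D
N^5 = D * N = P
N^6 = P * N = F
N^7 = F * N = S

S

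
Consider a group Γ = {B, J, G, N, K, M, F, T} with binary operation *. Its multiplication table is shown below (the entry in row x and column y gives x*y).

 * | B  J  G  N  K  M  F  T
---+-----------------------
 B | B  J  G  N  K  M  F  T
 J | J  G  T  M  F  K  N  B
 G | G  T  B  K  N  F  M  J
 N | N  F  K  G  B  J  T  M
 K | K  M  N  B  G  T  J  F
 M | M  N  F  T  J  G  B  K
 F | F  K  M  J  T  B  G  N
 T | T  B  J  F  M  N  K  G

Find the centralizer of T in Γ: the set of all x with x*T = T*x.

{B, G, J, T}

Compare row T with column T entry by entry.
G*T = J = T*G, so G commutes with T.
F*T = N but T*F = K, so F does not.
Collecting the elements that commute with T: C(T) = {B, G, J, T}.
(Structurally, Γ here is isomorphic to the quaternion group Q_8.)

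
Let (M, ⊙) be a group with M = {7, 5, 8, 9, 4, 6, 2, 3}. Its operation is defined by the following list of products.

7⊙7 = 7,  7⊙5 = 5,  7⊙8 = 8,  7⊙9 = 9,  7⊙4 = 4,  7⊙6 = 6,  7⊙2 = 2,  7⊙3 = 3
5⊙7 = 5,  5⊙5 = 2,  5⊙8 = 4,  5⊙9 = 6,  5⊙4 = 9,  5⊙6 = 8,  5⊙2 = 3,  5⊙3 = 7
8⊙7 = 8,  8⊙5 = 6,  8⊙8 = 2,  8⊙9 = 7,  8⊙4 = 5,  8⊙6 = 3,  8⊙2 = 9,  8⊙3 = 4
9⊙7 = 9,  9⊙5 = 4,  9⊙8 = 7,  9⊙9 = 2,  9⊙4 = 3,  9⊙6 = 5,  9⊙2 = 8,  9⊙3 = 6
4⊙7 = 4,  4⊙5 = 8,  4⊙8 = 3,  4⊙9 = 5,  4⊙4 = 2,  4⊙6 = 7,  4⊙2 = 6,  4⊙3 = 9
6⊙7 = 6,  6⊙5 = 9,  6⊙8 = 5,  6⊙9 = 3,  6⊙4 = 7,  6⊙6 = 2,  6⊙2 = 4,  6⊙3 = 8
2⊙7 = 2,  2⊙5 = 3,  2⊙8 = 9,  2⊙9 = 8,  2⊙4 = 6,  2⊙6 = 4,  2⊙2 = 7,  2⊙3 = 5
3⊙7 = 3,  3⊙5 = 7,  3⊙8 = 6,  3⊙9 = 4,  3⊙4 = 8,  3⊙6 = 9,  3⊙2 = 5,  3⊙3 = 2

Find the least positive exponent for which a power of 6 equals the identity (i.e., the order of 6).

4

The identity element is 7 (its row matches the header).
6^1 = 6
6^2 = 6 ⊙ 6 = 2
6^3 = 2 ⊙ 6 = 4
6^4 = 4 ⊙ 6 = 7
The first power of 6 equal to the identity is 6^4, so ord(6) = 4.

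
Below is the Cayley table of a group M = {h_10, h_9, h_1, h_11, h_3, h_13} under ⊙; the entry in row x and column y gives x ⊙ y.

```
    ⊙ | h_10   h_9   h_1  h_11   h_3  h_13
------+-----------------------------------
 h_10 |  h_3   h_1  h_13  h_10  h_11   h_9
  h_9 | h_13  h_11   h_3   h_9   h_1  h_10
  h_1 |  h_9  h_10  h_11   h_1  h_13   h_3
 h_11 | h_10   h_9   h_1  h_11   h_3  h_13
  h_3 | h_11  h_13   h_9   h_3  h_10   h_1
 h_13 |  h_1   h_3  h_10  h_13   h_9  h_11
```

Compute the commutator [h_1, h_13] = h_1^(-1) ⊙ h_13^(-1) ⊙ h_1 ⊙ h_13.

Identity is h_11; from the table h_1^(-1) = h_1 and h_13^(-1) = h_13.
h_1 ⊙ h_13 = h_3
h_3 ⊙ h_1 = h_9
h_9 ⊙ h_13 = h_10

h_10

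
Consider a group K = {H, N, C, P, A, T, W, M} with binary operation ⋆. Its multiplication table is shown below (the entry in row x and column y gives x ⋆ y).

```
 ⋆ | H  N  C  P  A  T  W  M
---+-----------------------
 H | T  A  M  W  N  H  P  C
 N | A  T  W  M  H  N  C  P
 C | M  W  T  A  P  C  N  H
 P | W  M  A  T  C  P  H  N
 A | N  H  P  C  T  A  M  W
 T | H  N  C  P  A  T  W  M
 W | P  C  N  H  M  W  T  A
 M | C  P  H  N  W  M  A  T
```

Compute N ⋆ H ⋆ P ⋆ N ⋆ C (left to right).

N

N ⋆ H = A
A ⋆ P = C
C ⋆ N = W
W ⋆ C = N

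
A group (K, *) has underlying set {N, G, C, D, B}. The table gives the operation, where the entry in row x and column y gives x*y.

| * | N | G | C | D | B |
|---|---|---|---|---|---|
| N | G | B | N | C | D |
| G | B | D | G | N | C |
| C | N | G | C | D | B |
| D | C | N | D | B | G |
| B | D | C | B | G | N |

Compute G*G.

Read row G, column G: G*G = D.

D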